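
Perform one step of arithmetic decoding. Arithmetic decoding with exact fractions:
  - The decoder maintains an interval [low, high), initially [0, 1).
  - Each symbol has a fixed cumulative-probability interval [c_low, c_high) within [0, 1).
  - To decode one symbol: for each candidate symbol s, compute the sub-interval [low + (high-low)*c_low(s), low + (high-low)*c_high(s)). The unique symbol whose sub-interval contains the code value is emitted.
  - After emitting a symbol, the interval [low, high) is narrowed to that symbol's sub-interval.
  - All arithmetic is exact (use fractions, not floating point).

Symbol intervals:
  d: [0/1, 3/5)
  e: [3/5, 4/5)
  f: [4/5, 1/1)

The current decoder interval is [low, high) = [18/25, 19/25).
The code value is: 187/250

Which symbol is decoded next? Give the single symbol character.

Answer: e

Derivation:
Interval width = high − low = 19/25 − 18/25 = 1/25
Scaled code = (code − low) / width = (187/250 − 18/25) / 1/25 = 7/10
  d: [0/1, 3/5) 
  e: [3/5, 4/5) ← scaled code falls here ✓
  f: [4/5, 1/1) 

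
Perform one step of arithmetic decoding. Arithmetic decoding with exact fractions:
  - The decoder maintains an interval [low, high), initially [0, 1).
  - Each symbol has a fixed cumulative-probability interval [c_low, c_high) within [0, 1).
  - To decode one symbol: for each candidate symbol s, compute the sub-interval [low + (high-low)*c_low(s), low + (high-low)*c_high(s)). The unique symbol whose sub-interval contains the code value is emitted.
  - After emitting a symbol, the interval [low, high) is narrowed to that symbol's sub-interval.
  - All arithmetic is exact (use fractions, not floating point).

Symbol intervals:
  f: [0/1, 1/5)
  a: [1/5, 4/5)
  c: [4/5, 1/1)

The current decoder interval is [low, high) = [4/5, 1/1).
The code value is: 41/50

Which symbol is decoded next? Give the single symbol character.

Interval width = high − low = 1/1 − 4/5 = 1/5
Scaled code = (code − low) / width = (41/50 − 4/5) / 1/5 = 1/10
  f: [0/1, 1/5) ← scaled code falls here ✓
  a: [1/5, 4/5) 
  c: [4/5, 1/1) 

Answer: f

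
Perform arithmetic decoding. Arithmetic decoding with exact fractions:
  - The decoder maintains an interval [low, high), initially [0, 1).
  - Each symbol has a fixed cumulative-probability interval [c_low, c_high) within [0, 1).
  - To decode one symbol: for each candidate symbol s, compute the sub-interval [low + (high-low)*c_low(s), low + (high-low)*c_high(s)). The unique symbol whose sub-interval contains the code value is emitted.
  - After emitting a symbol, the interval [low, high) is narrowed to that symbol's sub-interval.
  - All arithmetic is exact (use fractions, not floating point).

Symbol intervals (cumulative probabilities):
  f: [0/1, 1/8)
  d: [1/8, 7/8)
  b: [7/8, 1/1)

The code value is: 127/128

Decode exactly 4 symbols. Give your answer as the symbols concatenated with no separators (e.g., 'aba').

Answer: bbdd

Derivation:
Step 1: interval [0/1, 1/1), width = 1/1 - 0/1 = 1/1
  'f': [0/1 + 1/1*0/1, 0/1 + 1/1*1/8) = [0/1, 1/8)
  'd': [0/1 + 1/1*1/8, 0/1 + 1/1*7/8) = [1/8, 7/8)
  'b': [0/1 + 1/1*7/8, 0/1 + 1/1*1/1) = [7/8, 1/1) <- contains code 127/128
  emit 'b', narrow to [7/8, 1/1)
Step 2: interval [7/8, 1/1), width = 1/1 - 7/8 = 1/8
  'f': [7/8 + 1/8*0/1, 7/8 + 1/8*1/8) = [7/8, 57/64)
  'd': [7/8 + 1/8*1/8, 7/8 + 1/8*7/8) = [57/64, 63/64)
  'b': [7/8 + 1/8*7/8, 7/8 + 1/8*1/1) = [63/64, 1/1) <- contains code 127/128
  emit 'b', narrow to [63/64, 1/1)
Step 3: interval [63/64, 1/1), width = 1/1 - 63/64 = 1/64
  'f': [63/64 + 1/64*0/1, 63/64 + 1/64*1/8) = [63/64, 505/512)
  'd': [63/64 + 1/64*1/8, 63/64 + 1/64*7/8) = [505/512, 511/512) <- contains code 127/128
  'b': [63/64 + 1/64*7/8, 63/64 + 1/64*1/1) = [511/512, 1/1)
  emit 'd', narrow to [505/512, 511/512)
Step 4: interval [505/512, 511/512), width = 511/512 - 505/512 = 3/256
  'f': [505/512 + 3/256*0/1, 505/512 + 3/256*1/8) = [505/512, 2023/2048)
  'd': [505/512 + 3/256*1/8, 505/512 + 3/256*7/8) = [2023/2048, 2041/2048) <- contains code 127/128
  'b': [505/512 + 3/256*7/8, 505/512 + 3/256*1/1) = [2041/2048, 511/512)
  emit 'd', narrow to [2023/2048, 2041/2048)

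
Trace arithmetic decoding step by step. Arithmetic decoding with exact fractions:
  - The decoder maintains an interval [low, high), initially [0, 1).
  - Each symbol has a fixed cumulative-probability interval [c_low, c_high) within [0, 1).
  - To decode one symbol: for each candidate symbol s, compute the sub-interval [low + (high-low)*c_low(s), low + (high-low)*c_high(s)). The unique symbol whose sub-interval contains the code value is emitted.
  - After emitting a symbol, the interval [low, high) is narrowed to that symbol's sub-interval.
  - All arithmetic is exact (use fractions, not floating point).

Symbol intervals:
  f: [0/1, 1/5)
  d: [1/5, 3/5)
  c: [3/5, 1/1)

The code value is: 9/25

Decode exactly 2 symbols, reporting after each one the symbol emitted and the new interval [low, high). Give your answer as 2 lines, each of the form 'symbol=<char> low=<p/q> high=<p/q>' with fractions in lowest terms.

Step 1: interval [0/1, 1/1), width = 1/1 - 0/1 = 1/1
  'f': [0/1 + 1/1*0/1, 0/1 + 1/1*1/5) = [0/1, 1/5)
  'd': [0/1 + 1/1*1/5, 0/1 + 1/1*3/5) = [1/5, 3/5) <- contains code 9/25
  'c': [0/1 + 1/1*3/5, 0/1 + 1/1*1/1) = [3/5, 1/1)
  emit 'd', narrow to [1/5, 3/5)
Step 2: interval [1/5, 3/5), width = 3/5 - 1/5 = 2/5
  'f': [1/5 + 2/5*0/1, 1/5 + 2/5*1/5) = [1/5, 7/25)
  'd': [1/5 + 2/5*1/5, 1/5 + 2/5*3/5) = [7/25, 11/25) <- contains code 9/25
  'c': [1/5 + 2/5*3/5, 1/5 + 2/5*1/1) = [11/25, 3/5)
  emit 'd', narrow to [7/25, 11/25)

Answer: symbol=d low=1/5 high=3/5
symbol=d low=7/25 high=11/25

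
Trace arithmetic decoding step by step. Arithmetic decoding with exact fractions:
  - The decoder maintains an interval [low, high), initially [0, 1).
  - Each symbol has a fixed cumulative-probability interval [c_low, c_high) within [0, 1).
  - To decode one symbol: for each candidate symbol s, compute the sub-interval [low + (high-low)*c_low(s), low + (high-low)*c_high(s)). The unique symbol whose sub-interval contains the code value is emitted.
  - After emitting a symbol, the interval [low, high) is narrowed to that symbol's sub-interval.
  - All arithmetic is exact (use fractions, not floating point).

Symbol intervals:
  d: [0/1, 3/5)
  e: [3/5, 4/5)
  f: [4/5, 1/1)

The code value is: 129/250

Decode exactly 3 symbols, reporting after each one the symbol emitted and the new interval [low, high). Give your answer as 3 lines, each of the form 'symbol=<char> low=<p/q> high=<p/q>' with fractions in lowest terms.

Answer: symbol=d low=0/1 high=3/5
symbol=f low=12/25 high=3/5
symbol=d low=12/25 high=69/125

Derivation:
Step 1: interval [0/1, 1/1), width = 1/1 - 0/1 = 1/1
  'd': [0/1 + 1/1*0/1, 0/1 + 1/1*3/5) = [0/1, 3/5) <- contains code 129/250
  'e': [0/1 + 1/1*3/5, 0/1 + 1/1*4/5) = [3/5, 4/5)
  'f': [0/1 + 1/1*4/5, 0/1 + 1/1*1/1) = [4/5, 1/1)
  emit 'd', narrow to [0/1, 3/5)
Step 2: interval [0/1, 3/5), width = 3/5 - 0/1 = 3/5
  'd': [0/1 + 3/5*0/1, 0/1 + 3/5*3/5) = [0/1, 9/25)
  'e': [0/1 + 3/5*3/5, 0/1 + 3/5*4/5) = [9/25, 12/25)
  'f': [0/1 + 3/5*4/5, 0/1 + 3/5*1/1) = [12/25, 3/5) <- contains code 129/250
  emit 'f', narrow to [12/25, 3/5)
Step 3: interval [12/25, 3/5), width = 3/5 - 12/25 = 3/25
  'd': [12/25 + 3/25*0/1, 12/25 + 3/25*3/5) = [12/25, 69/125) <- contains code 129/250
  'e': [12/25 + 3/25*3/5, 12/25 + 3/25*4/5) = [69/125, 72/125)
  'f': [12/25 + 3/25*4/5, 12/25 + 3/25*1/1) = [72/125, 3/5)
  emit 'd', narrow to [12/25, 69/125)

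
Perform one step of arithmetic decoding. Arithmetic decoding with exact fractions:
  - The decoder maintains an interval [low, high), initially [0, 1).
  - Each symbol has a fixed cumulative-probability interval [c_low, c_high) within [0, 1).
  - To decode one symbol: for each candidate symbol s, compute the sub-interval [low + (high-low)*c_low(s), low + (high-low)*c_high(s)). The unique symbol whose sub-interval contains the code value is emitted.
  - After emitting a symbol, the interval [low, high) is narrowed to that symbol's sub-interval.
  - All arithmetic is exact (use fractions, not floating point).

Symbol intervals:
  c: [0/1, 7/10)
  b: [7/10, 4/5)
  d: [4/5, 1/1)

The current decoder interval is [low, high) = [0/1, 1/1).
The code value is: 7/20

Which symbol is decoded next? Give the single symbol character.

Interval width = high − low = 1/1 − 0/1 = 1/1
Scaled code = (code − low) / width = (7/20 − 0/1) / 1/1 = 7/20
  c: [0/1, 7/10) ← scaled code falls here ✓
  b: [7/10, 4/5) 
  d: [4/5, 1/1) 

Answer: c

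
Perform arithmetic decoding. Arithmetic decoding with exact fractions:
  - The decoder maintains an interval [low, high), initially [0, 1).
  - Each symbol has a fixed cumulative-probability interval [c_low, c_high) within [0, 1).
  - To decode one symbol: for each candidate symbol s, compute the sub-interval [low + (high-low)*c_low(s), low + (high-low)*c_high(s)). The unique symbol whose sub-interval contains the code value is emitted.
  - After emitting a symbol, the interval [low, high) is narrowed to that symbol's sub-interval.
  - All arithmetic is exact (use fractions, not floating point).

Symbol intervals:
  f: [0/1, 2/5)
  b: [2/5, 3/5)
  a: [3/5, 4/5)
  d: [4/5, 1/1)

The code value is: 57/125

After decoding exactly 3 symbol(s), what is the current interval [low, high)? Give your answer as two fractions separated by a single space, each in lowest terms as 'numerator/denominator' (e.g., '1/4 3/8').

Answer: 56/125 58/125

Derivation:
Step 1: interval [0/1, 1/1), width = 1/1 - 0/1 = 1/1
  'f': [0/1 + 1/1*0/1, 0/1 + 1/1*2/5) = [0/1, 2/5)
  'b': [0/1 + 1/1*2/5, 0/1 + 1/1*3/5) = [2/5, 3/5) <- contains code 57/125
  'a': [0/1 + 1/1*3/5, 0/1 + 1/1*4/5) = [3/5, 4/5)
  'd': [0/1 + 1/1*4/5, 0/1 + 1/1*1/1) = [4/5, 1/1)
  emit 'b', narrow to [2/5, 3/5)
Step 2: interval [2/5, 3/5), width = 3/5 - 2/5 = 1/5
  'f': [2/5 + 1/5*0/1, 2/5 + 1/5*2/5) = [2/5, 12/25) <- contains code 57/125
  'b': [2/5 + 1/5*2/5, 2/5 + 1/5*3/5) = [12/25, 13/25)
  'a': [2/5 + 1/5*3/5, 2/5 + 1/5*4/5) = [13/25, 14/25)
  'd': [2/5 + 1/5*4/5, 2/5 + 1/5*1/1) = [14/25, 3/5)
  emit 'f', narrow to [2/5, 12/25)
Step 3: interval [2/5, 12/25), width = 12/25 - 2/5 = 2/25
  'f': [2/5 + 2/25*0/1, 2/5 + 2/25*2/5) = [2/5, 54/125)
  'b': [2/5 + 2/25*2/5, 2/5 + 2/25*3/5) = [54/125, 56/125)
  'a': [2/5 + 2/25*3/5, 2/5 + 2/25*4/5) = [56/125, 58/125) <- contains code 57/125
  'd': [2/5 + 2/25*4/5, 2/5 + 2/25*1/1) = [58/125, 12/25)
  emit 'a', narrow to [56/125, 58/125)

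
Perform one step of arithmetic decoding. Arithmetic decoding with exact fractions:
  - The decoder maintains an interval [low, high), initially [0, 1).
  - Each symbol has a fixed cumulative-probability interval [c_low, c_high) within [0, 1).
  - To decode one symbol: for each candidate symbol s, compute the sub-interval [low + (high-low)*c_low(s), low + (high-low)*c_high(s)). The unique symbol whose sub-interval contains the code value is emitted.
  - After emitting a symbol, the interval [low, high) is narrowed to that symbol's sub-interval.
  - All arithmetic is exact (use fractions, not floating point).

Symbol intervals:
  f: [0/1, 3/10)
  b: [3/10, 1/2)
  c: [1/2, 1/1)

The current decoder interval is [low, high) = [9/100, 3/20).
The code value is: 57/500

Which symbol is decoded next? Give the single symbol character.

Answer: b

Derivation:
Interval width = high − low = 3/20 − 9/100 = 3/50
Scaled code = (code − low) / width = (57/500 − 9/100) / 3/50 = 2/5
  f: [0/1, 3/10) 
  b: [3/10, 1/2) ← scaled code falls here ✓
  c: [1/2, 1/1) 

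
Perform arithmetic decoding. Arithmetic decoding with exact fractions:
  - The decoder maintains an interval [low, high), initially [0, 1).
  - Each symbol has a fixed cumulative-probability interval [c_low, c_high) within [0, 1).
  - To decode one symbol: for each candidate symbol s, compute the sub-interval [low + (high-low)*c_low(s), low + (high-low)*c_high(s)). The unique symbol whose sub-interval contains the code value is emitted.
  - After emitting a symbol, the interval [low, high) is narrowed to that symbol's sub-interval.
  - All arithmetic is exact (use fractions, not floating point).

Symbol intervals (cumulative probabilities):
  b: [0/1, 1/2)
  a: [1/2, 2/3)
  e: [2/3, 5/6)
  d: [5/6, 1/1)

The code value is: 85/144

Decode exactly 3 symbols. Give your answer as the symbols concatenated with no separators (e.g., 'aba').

Step 1: interval [0/1, 1/1), width = 1/1 - 0/1 = 1/1
  'b': [0/1 + 1/1*0/1, 0/1 + 1/1*1/2) = [0/1, 1/2)
  'a': [0/1 + 1/1*1/2, 0/1 + 1/1*2/3) = [1/2, 2/3) <- contains code 85/144
  'e': [0/1 + 1/1*2/3, 0/1 + 1/1*5/6) = [2/3, 5/6)
  'd': [0/1 + 1/1*5/6, 0/1 + 1/1*1/1) = [5/6, 1/1)
  emit 'a', narrow to [1/2, 2/3)
Step 2: interval [1/2, 2/3), width = 2/3 - 1/2 = 1/6
  'b': [1/2 + 1/6*0/1, 1/2 + 1/6*1/2) = [1/2, 7/12)
  'a': [1/2 + 1/6*1/2, 1/2 + 1/6*2/3) = [7/12, 11/18) <- contains code 85/144
  'e': [1/2 + 1/6*2/3, 1/2 + 1/6*5/6) = [11/18, 23/36)
  'd': [1/2 + 1/6*5/6, 1/2 + 1/6*1/1) = [23/36, 2/3)
  emit 'a', narrow to [7/12, 11/18)
Step 3: interval [7/12, 11/18), width = 11/18 - 7/12 = 1/36
  'b': [7/12 + 1/36*0/1, 7/12 + 1/36*1/2) = [7/12, 43/72) <- contains code 85/144
  'a': [7/12 + 1/36*1/2, 7/12 + 1/36*2/3) = [43/72, 65/108)
  'e': [7/12 + 1/36*2/3, 7/12 + 1/36*5/6) = [65/108, 131/216)
  'd': [7/12 + 1/36*5/6, 7/12 + 1/36*1/1) = [131/216, 11/18)
  emit 'b', narrow to [7/12, 43/72)

Answer: aab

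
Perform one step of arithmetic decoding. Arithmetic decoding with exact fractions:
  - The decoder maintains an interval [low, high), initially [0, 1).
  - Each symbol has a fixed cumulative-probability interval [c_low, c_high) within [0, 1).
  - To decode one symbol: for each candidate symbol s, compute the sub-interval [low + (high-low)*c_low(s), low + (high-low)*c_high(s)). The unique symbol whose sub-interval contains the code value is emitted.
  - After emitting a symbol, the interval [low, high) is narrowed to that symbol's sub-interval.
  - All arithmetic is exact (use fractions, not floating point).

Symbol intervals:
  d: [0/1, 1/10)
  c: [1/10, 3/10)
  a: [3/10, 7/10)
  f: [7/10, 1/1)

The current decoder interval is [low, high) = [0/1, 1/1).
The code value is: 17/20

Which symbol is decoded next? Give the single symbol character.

Interval width = high − low = 1/1 − 0/1 = 1/1
Scaled code = (code − low) / width = (17/20 − 0/1) / 1/1 = 17/20
  d: [0/1, 1/10) 
  c: [1/10, 3/10) 
  a: [3/10, 7/10) 
  f: [7/10, 1/1) ← scaled code falls here ✓

Answer: f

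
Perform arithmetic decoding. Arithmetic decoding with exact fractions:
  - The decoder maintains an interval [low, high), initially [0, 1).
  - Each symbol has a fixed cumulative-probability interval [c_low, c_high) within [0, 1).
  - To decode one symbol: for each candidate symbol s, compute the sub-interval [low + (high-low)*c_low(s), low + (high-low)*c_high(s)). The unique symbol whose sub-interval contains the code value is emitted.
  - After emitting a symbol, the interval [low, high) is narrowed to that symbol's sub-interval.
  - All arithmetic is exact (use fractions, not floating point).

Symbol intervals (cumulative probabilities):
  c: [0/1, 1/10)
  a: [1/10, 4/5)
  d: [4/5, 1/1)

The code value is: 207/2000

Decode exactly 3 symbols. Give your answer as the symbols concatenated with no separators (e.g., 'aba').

Answer: acc

Derivation:
Step 1: interval [0/1, 1/1), width = 1/1 - 0/1 = 1/1
  'c': [0/1 + 1/1*0/1, 0/1 + 1/1*1/10) = [0/1, 1/10)
  'a': [0/1 + 1/1*1/10, 0/1 + 1/1*4/5) = [1/10, 4/5) <- contains code 207/2000
  'd': [0/1 + 1/1*4/5, 0/1 + 1/1*1/1) = [4/5, 1/1)
  emit 'a', narrow to [1/10, 4/5)
Step 2: interval [1/10, 4/5), width = 4/5 - 1/10 = 7/10
  'c': [1/10 + 7/10*0/1, 1/10 + 7/10*1/10) = [1/10, 17/100) <- contains code 207/2000
  'a': [1/10 + 7/10*1/10, 1/10 + 7/10*4/5) = [17/100, 33/50)
  'd': [1/10 + 7/10*4/5, 1/10 + 7/10*1/1) = [33/50, 4/5)
  emit 'c', narrow to [1/10, 17/100)
Step 3: interval [1/10, 17/100), width = 17/100 - 1/10 = 7/100
  'c': [1/10 + 7/100*0/1, 1/10 + 7/100*1/10) = [1/10, 107/1000) <- contains code 207/2000
  'a': [1/10 + 7/100*1/10, 1/10 + 7/100*4/5) = [107/1000, 39/250)
  'd': [1/10 + 7/100*4/5, 1/10 + 7/100*1/1) = [39/250, 17/100)
  emit 'c', narrow to [1/10, 107/1000)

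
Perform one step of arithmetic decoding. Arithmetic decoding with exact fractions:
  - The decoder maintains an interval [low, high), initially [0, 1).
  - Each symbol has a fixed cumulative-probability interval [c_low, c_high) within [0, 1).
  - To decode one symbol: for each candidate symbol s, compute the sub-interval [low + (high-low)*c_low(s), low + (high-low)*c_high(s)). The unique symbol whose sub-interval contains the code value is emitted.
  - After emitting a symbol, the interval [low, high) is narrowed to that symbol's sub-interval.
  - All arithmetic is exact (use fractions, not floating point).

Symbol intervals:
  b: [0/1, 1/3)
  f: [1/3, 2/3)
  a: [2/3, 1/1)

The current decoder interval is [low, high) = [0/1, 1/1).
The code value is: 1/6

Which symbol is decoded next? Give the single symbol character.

Interval width = high − low = 1/1 − 0/1 = 1/1
Scaled code = (code − low) / width = (1/6 − 0/1) / 1/1 = 1/6
  b: [0/1, 1/3) ← scaled code falls here ✓
  f: [1/3, 2/3) 
  a: [2/3, 1/1) 

Answer: b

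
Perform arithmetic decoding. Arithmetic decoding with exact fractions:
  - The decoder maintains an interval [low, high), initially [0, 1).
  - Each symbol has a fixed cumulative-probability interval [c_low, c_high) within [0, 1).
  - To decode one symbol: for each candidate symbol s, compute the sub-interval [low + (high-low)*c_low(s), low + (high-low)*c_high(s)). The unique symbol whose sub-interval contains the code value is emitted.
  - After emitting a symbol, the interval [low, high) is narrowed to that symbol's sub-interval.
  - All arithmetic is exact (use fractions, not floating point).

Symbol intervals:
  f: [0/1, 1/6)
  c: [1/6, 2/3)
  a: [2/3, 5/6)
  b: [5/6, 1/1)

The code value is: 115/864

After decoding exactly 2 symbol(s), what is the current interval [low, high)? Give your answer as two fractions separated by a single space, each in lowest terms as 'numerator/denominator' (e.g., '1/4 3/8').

Step 1: interval [0/1, 1/1), width = 1/1 - 0/1 = 1/1
  'f': [0/1 + 1/1*0/1, 0/1 + 1/1*1/6) = [0/1, 1/6) <- contains code 115/864
  'c': [0/1 + 1/1*1/6, 0/1 + 1/1*2/3) = [1/6, 2/3)
  'a': [0/1 + 1/1*2/3, 0/1 + 1/1*5/6) = [2/3, 5/6)
  'b': [0/1 + 1/1*5/6, 0/1 + 1/1*1/1) = [5/6, 1/1)
  emit 'f', narrow to [0/1, 1/6)
Step 2: interval [0/1, 1/6), width = 1/6 - 0/1 = 1/6
  'f': [0/1 + 1/6*0/1, 0/1 + 1/6*1/6) = [0/1, 1/36)
  'c': [0/1 + 1/6*1/6, 0/1 + 1/6*2/3) = [1/36, 1/9)
  'a': [0/1 + 1/6*2/3, 0/1 + 1/6*5/6) = [1/9, 5/36) <- contains code 115/864
  'b': [0/1 + 1/6*5/6, 0/1 + 1/6*1/1) = [5/36, 1/6)
  emit 'a', narrow to [1/9, 5/36)

Answer: 1/9 5/36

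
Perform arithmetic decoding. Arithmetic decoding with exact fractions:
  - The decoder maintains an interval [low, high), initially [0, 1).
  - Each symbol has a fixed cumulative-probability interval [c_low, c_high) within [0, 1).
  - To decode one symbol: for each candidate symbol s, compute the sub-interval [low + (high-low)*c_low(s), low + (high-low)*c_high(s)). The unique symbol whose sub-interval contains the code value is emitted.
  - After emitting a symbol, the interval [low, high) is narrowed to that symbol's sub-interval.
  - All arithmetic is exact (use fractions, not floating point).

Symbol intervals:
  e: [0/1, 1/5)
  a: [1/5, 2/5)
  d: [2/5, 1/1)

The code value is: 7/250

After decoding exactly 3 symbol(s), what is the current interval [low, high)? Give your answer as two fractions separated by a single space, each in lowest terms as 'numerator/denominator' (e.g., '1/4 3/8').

Step 1: interval [0/1, 1/1), width = 1/1 - 0/1 = 1/1
  'e': [0/1 + 1/1*0/1, 0/1 + 1/1*1/5) = [0/1, 1/5) <- contains code 7/250
  'a': [0/1 + 1/1*1/5, 0/1 + 1/1*2/5) = [1/5, 2/5)
  'd': [0/1 + 1/1*2/5, 0/1 + 1/1*1/1) = [2/5, 1/1)
  emit 'e', narrow to [0/1, 1/5)
Step 2: interval [0/1, 1/5), width = 1/5 - 0/1 = 1/5
  'e': [0/1 + 1/5*0/1, 0/1 + 1/5*1/5) = [0/1, 1/25) <- contains code 7/250
  'a': [0/1 + 1/5*1/5, 0/1 + 1/5*2/5) = [1/25, 2/25)
  'd': [0/1 + 1/5*2/5, 0/1 + 1/5*1/1) = [2/25, 1/5)
  emit 'e', narrow to [0/1, 1/25)
Step 3: interval [0/1, 1/25), width = 1/25 - 0/1 = 1/25
  'e': [0/1 + 1/25*0/1, 0/1 + 1/25*1/5) = [0/1, 1/125)
  'a': [0/1 + 1/25*1/5, 0/1 + 1/25*2/5) = [1/125, 2/125)
  'd': [0/1 + 1/25*2/5, 0/1 + 1/25*1/1) = [2/125, 1/25) <- contains code 7/250
  emit 'd', narrow to [2/125, 1/25)

Answer: 2/125 1/25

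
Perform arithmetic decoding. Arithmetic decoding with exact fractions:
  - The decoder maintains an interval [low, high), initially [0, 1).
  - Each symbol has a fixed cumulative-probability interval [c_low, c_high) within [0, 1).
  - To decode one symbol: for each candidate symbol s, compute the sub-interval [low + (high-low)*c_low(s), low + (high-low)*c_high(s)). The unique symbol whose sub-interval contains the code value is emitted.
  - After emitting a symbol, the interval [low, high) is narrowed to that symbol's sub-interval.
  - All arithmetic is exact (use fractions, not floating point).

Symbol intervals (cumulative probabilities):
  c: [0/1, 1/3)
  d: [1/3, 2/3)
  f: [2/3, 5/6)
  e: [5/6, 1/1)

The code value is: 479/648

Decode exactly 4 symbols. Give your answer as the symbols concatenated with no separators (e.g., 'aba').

Step 1: interval [0/1, 1/1), width = 1/1 - 0/1 = 1/1
  'c': [0/1 + 1/1*0/1, 0/1 + 1/1*1/3) = [0/1, 1/3)
  'd': [0/1 + 1/1*1/3, 0/1 + 1/1*2/3) = [1/3, 2/3)
  'f': [0/1 + 1/1*2/3, 0/1 + 1/1*5/6) = [2/3, 5/6) <- contains code 479/648
  'e': [0/1 + 1/1*5/6, 0/1 + 1/1*1/1) = [5/6, 1/1)
  emit 'f', narrow to [2/3, 5/6)
Step 2: interval [2/3, 5/6), width = 5/6 - 2/3 = 1/6
  'c': [2/3 + 1/6*0/1, 2/3 + 1/6*1/3) = [2/3, 13/18)
  'd': [2/3 + 1/6*1/3, 2/3 + 1/6*2/3) = [13/18, 7/9) <- contains code 479/648
  'f': [2/3 + 1/6*2/3, 2/3 + 1/6*5/6) = [7/9, 29/36)
  'e': [2/3 + 1/6*5/6, 2/3 + 1/6*1/1) = [29/36, 5/6)
  emit 'd', narrow to [13/18, 7/9)
Step 3: interval [13/18, 7/9), width = 7/9 - 13/18 = 1/18
  'c': [13/18 + 1/18*0/1, 13/18 + 1/18*1/3) = [13/18, 20/27) <- contains code 479/648
  'd': [13/18 + 1/18*1/3, 13/18 + 1/18*2/3) = [20/27, 41/54)
  'f': [13/18 + 1/18*2/3, 13/18 + 1/18*5/6) = [41/54, 83/108)
  'e': [13/18 + 1/18*5/6, 13/18 + 1/18*1/1) = [83/108, 7/9)
  emit 'c', narrow to [13/18, 20/27)
Step 4: interval [13/18, 20/27), width = 20/27 - 13/18 = 1/54
  'c': [13/18 + 1/54*0/1, 13/18 + 1/54*1/3) = [13/18, 59/81)
  'd': [13/18 + 1/54*1/3, 13/18 + 1/54*2/3) = [59/81, 119/162)
  'f': [13/18 + 1/54*2/3, 13/18 + 1/54*5/6) = [119/162, 239/324)
  'e': [13/18 + 1/54*5/6, 13/18 + 1/54*1/1) = [239/324, 20/27) <- contains code 479/648
  emit 'e', narrow to [239/324, 20/27)

Answer: fdce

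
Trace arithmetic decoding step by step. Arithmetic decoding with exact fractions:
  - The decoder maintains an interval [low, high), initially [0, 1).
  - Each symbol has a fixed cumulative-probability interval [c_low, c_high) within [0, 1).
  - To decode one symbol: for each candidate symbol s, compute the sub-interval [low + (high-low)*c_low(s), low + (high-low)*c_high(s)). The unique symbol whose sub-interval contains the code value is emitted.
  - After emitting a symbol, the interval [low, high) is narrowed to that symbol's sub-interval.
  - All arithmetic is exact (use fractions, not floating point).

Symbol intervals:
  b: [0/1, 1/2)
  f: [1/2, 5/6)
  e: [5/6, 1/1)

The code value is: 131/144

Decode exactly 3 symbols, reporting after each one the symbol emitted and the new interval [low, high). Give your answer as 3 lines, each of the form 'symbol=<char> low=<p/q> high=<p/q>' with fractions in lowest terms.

Step 1: interval [0/1, 1/1), width = 1/1 - 0/1 = 1/1
  'b': [0/1 + 1/1*0/1, 0/1 + 1/1*1/2) = [0/1, 1/2)
  'f': [0/1 + 1/1*1/2, 0/1 + 1/1*5/6) = [1/2, 5/6)
  'e': [0/1 + 1/1*5/6, 0/1 + 1/1*1/1) = [5/6, 1/1) <- contains code 131/144
  emit 'e', narrow to [5/6, 1/1)
Step 2: interval [5/6, 1/1), width = 1/1 - 5/6 = 1/6
  'b': [5/6 + 1/6*0/1, 5/6 + 1/6*1/2) = [5/6, 11/12) <- contains code 131/144
  'f': [5/6 + 1/6*1/2, 5/6 + 1/6*5/6) = [11/12, 35/36)
  'e': [5/6 + 1/6*5/6, 5/6 + 1/6*1/1) = [35/36, 1/1)
  emit 'b', narrow to [5/6, 11/12)
Step 3: interval [5/6, 11/12), width = 11/12 - 5/6 = 1/12
  'b': [5/6 + 1/12*0/1, 5/6 + 1/12*1/2) = [5/6, 7/8)
  'f': [5/6 + 1/12*1/2, 5/6 + 1/12*5/6) = [7/8, 65/72)
  'e': [5/6 + 1/12*5/6, 5/6 + 1/12*1/1) = [65/72, 11/12) <- contains code 131/144
  emit 'e', narrow to [65/72, 11/12)

Answer: symbol=e low=5/6 high=1/1
symbol=b low=5/6 high=11/12
symbol=e low=65/72 high=11/12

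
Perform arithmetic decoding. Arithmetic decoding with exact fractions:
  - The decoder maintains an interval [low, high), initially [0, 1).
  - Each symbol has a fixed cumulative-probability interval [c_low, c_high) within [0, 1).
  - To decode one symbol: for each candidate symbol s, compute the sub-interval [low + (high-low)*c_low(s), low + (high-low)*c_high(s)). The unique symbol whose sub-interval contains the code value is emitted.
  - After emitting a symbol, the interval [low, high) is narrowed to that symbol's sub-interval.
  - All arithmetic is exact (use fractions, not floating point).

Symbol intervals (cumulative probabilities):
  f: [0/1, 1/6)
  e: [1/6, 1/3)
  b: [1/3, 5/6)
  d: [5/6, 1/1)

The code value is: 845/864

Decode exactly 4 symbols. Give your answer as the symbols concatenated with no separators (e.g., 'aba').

Step 1: interval [0/1, 1/1), width = 1/1 - 0/1 = 1/1
  'f': [0/1 + 1/1*0/1, 0/1 + 1/1*1/6) = [0/1, 1/6)
  'e': [0/1 + 1/1*1/6, 0/1 + 1/1*1/3) = [1/6, 1/3)
  'b': [0/1 + 1/1*1/3, 0/1 + 1/1*5/6) = [1/3, 5/6)
  'd': [0/1 + 1/1*5/6, 0/1 + 1/1*1/1) = [5/6, 1/1) <- contains code 845/864
  emit 'd', narrow to [5/6, 1/1)
Step 2: interval [5/6, 1/1), width = 1/1 - 5/6 = 1/6
  'f': [5/6 + 1/6*0/1, 5/6 + 1/6*1/6) = [5/6, 31/36)
  'e': [5/6 + 1/6*1/6, 5/6 + 1/6*1/3) = [31/36, 8/9)
  'b': [5/6 + 1/6*1/3, 5/6 + 1/6*5/6) = [8/9, 35/36)
  'd': [5/6 + 1/6*5/6, 5/6 + 1/6*1/1) = [35/36, 1/1) <- contains code 845/864
  emit 'd', narrow to [35/36, 1/1)
Step 3: interval [35/36, 1/1), width = 1/1 - 35/36 = 1/36
  'f': [35/36 + 1/36*0/1, 35/36 + 1/36*1/6) = [35/36, 211/216)
  'e': [35/36 + 1/36*1/6, 35/36 + 1/36*1/3) = [211/216, 53/54) <- contains code 845/864
  'b': [35/36 + 1/36*1/3, 35/36 + 1/36*5/6) = [53/54, 215/216)
  'd': [35/36 + 1/36*5/6, 35/36 + 1/36*1/1) = [215/216, 1/1)
  emit 'e', narrow to [211/216, 53/54)
Step 4: interval [211/216, 53/54), width = 53/54 - 211/216 = 1/216
  'f': [211/216 + 1/216*0/1, 211/216 + 1/216*1/6) = [211/216, 1267/1296)
  'e': [211/216 + 1/216*1/6, 211/216 + 1/216*1/3) = [1267/1296, 317/324) <- contains code 845/864
  'b': [211/216 + 1/216*1/3, 211/216 + 1/216*5/6) = [317/324, 1271/1296)
  'd': [211/216 + 1/216*5/6, 211/216 + 1/216*1/1) = [1271/1296, 53/54)
  emit 'e', narrow to [1267/1296, 317/324)

Answer: ddee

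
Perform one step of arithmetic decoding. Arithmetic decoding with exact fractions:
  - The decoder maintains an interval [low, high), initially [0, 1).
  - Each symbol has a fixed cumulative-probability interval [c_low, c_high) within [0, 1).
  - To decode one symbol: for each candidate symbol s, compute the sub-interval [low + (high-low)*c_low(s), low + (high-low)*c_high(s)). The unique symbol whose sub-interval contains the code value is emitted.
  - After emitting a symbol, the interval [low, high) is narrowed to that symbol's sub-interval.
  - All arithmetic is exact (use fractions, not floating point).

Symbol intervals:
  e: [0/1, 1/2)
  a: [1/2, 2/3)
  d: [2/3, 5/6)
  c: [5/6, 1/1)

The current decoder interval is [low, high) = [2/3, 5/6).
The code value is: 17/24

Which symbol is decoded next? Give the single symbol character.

Answer: e

Derivation:
Interval width = high − low = 5/6 − 2/3 = 1/6
Scaled code = (code − low) / width = (17/24 − 2/3) / 1/6 = 1/4
  e: [0/1, 1/2) ← scaled code falls here ✓
  a: [1/2, 2/3) 
  d: [2/3, 5/6) 
  c: [5/6, 1/1) 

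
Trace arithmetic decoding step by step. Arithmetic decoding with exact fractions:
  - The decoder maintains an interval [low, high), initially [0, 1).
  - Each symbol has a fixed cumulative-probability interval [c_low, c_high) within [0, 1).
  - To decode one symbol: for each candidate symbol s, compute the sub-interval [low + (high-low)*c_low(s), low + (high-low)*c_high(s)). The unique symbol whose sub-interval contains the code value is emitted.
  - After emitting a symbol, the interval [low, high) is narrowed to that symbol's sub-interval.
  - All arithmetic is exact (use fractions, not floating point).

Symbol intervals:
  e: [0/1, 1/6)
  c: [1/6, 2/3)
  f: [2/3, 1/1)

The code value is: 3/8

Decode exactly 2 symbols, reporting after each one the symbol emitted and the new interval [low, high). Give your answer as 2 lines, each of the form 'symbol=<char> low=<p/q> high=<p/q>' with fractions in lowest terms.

Step 1: interval [0/1, 1/1), width = 1/1 - 0/1 = 1/1
  'e': [0/1 + 1/1*0/1, 0/1 + 1/1*1/6) = [0/1, 1/6)
  'c': [0/1 + 1/1*1/6, 0/1 + 1/1*2/3) = [1/6, 2/3) <- contains code 3/8
  'f': [0/1 + 1/1*2/3, 0/1 + 1/1*1/1) = [2/3, 1/1)
  emit 'c', narrow to [1/6, 2/3)
Step 2: interval [1/6, 2/3), width = 2/3 - 1/6 = 1/2
  'e': [1/6 + 1/2*0/1, 1/6 + 1/2*1/6) = [1/6, 1/4)
  'c': [1/6 + 1/2*1/6, 1/6 + 1/2*2/3) = [1/4, 1/2) <- contains code 3/8
  'f': [1/6 + 1/2*2/3, 1/6 + 1/2*1/1) = [1/2, 2/3)
  emit 'c', narrow to [1/4, 1/2)

Answer: symbol=c low=1/6 high=2/3
symbol=c low=1/4 high=1/2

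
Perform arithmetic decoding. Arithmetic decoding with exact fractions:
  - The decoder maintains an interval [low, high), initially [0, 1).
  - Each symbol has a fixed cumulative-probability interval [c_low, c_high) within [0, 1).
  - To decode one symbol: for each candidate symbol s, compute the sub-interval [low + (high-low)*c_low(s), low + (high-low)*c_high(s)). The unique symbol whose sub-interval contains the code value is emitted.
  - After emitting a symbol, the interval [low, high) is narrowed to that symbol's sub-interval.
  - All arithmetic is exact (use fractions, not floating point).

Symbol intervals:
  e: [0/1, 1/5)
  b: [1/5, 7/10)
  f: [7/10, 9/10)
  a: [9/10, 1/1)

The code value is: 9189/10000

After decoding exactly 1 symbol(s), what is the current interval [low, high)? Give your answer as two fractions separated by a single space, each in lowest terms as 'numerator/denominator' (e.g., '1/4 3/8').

Answer: 9/10 1/1

Derivation:
Step 1: interval [0/1, 1/1), width = 1/1 - 0/1 = 1/1
  'e': [0/1 + 1/1*0/1, 0/1 + 1/1*1/5) = [0/1, 1/5)
  'b': [0/1 + 1/1*1/5, 0/1 + 1/1*7/10) = [1/5, 7/10)
  'f': [0/1 + 1/1*7/10, 0/1 + 1/1*9/10) = [7/10, 9/10)
  'a': [0/1 + 1/1*9/10, 0/1 + 1/1*1/1) = [9/10, 1/1) <- contains code 9189/10000
  emit 'a', narrow to [9/10, 1/1)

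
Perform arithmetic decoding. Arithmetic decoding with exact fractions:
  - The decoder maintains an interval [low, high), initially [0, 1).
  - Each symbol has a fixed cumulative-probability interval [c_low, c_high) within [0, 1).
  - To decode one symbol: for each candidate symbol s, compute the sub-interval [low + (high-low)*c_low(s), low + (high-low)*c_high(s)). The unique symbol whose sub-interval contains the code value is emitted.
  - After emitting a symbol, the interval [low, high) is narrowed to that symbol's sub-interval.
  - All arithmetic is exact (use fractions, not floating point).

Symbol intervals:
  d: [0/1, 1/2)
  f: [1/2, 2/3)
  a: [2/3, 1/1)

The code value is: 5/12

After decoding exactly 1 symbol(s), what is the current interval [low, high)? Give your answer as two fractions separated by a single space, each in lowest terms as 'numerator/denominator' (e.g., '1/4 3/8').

Answer: 0/1 1/2

Derivation:
Step 1: interval [0/1, 1/1), width = 1/1 - 0/1 = 1/1
  'd': [0/1 + 1/1*0/1, 0/1 + 1/1*1/2) = [0/1, 1/2) <- contains code 5/12
  'f': [0/1 + 1/1*1/2, 0/1 + 1/1*2/3) = [1/2, 2/3)
  'a': [0/1 + 1/1*2/3, 0/1 + 1/1*1/1) = [2/3, 1/1)
  emit 'd', narrow to [0/1, 1/2)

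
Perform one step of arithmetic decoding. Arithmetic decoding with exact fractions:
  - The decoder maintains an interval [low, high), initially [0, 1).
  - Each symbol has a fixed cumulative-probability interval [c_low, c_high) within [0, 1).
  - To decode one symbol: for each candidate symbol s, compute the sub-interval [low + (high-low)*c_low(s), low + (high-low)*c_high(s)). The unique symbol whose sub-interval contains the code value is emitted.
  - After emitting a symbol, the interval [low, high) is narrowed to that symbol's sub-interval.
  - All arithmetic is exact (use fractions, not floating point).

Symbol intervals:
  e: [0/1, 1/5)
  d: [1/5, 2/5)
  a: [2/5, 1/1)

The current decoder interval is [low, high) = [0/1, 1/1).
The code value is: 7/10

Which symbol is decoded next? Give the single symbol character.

Answer: a

Derivation:
Interval width = high − low = 1/1 − 0/1 = 1/1
Scaled code = (code − low) / width = (7/10 − 0/1) / 1/1 = 7/10
  e: [0/1, 1/5) 
  d: [1/5, 2/5) 
  a: [2/5, 1/1) ← scaled code falls here ✓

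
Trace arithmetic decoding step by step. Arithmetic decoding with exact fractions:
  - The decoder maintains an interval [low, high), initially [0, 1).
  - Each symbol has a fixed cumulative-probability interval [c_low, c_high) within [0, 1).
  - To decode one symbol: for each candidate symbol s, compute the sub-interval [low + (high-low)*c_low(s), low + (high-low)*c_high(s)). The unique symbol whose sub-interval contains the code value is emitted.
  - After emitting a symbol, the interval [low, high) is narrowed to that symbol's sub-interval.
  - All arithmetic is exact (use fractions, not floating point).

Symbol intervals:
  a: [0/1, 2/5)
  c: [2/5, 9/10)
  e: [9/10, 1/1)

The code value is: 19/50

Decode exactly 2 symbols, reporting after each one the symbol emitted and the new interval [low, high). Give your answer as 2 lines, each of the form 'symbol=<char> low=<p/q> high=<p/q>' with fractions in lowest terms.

Answer: symbol=a low=0/1 high=2/5
symbol=e low=9/25 high=2/5

Derivation:
Step 1: interval [0/1, 1/1), width = 1/1 - 0/1 = 1/1
  'a': [0/1 + 1/1*0/1, 0/1 + 1/1*2/5) = [0/1, 2/5) <- contains code 19/50
  'c': [0/1 + 1/1*2/5, 0/1 + 1/1*9/10) = [2/5, 9/10)
  'e': [0/1 + 1/1*9/10, 0/1 + 1/1*1/1) = [9/10, 1/1)
  emit 'a', narrow to [0/1, 2/5)
Step 2: interval [0/1, 2/5), width = 2/5 - 0/1 = 2/5
  'a': [0/1 + 2/5*0/1, 0/1 + 2/5*2/5) = [0/1, 4/25)
  'c': [0/1 + 2/5*2/5, 0/1 + 2/5*9/10) = [4/25, 9/25)
  'e': [0/1 + 2/5*9/10, 0/1 + 2/5*1/1) = [9/25, 2/5) <- contains code 19/50
  emit 'e', narrow to [9/25, 2/5)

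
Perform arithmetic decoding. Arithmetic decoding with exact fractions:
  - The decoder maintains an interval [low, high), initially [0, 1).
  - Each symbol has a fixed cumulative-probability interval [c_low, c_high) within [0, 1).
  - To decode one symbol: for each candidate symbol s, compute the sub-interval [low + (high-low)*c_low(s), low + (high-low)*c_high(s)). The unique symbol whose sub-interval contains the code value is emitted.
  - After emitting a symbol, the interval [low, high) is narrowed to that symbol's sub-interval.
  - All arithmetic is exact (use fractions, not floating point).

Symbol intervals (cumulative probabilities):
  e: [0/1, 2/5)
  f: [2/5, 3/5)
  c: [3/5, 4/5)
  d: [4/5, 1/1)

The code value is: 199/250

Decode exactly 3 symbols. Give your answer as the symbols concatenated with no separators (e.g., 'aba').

Step 1: interval [0/1, 1/1), width = 1/1 - 0/1 = 1/1
  'e': [0/1 + 1/1*0/1, 0/1 + 1/1*2/5) = [0/1, 2/5)
  'f': [0/1 + 1/1*2/5, 0/1 + 1/1*3/5) = [2/5, 3/5)
  'c': [0/1 + 1/1*3/5, 0/1 + 1/1*4/5) = [3/5, 4/5) <- contains code 199/250
  'd': [0/1 + 1/1*4/5, 0/1 + 1/1*1/1) = [4/5, 1/1)
  emit 'c', narrow to [3/5, 4/5)
Step 2: interval [3/5, 4/5), width = 4/5 - 3/5 = 1/5
  'e': [3/5 + 1/5*0/1, 3/5 + 1/5*2/5) = [3/5, 17/25)
  'f': [3/5 + 1/5*2/5, 3/5 + 1/5*3/5) = [17/25, 18/25)
  'c': [3/5 + 1/5*3/5, 3/5 + 1/5*4/5) = [18/25, 19/25)
  'd': [3/5 + 1/5*4/5, 3/5 + 1/5*1/1) = [19/25, 4/5) <- contains code 199/250
  emit 'd', narrow to [19/25, 4/5)
Step 3: interval [19/25, 4/5), width = 4/5 - 19/25 = 1/25
  'e': [19/25 + 1/25*0/1, 19/25 + 1/25*2/5) = [19/25, 97/125)
  'f': [19/25 + 1/25*2/5, 19/25 + 1/25*3/5) = [97/125, 98/125)
  'c': [19/25 + 1/25*3/5, 19/25 + 1/25*4/5) = [98/125, 99/125)
  'd': [19/25 + 1/25*4/5, 19/25 + 1/25*1/1) = [99/125, 4/5) <- contains code 199/250
  emit 'd', narrow to [99/125, 4/5)

Answer: cdd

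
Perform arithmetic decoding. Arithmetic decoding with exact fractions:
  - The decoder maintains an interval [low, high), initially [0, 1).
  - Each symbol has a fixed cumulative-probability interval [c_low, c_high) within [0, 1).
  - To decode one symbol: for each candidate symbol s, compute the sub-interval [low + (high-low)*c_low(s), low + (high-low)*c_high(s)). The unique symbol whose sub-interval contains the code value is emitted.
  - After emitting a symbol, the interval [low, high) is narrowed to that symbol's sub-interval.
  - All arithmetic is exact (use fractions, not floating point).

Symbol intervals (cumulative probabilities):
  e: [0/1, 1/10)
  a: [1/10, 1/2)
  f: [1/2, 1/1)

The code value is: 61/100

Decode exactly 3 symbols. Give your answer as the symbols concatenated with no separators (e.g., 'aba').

Answer: faa

Derivation:
Step 1: interval [0/1, 1/1), width = 1/1 - 0/1 = 1/1
  'e': [0/1 + 1/1*0/1, 0/1 + 1/1*1/10) = [0/1, 1/10)
  'a': [0/1 + 1/1*1/10, 0/1 + 1/1*1/2) = [1/10, 1/2)
  'f': [0/1 + 1/1*1/2, 0/1 + 1/1*1/1) = [1/2, 1/1) <- contains code 61/100
  emit 'f', narrow to [1/2, 1/1)
Step 2: interval [1/2, 1/1), width = 1/1 - 1/2 = 1/2
  'e': [1/2 + 1/2*0/1, 1/2 + 1/2*1/10) = [1/2, 11/20)
  'a': [1/2 + 1/2*1/10, 1/2 + 1/2*1/2) = [11/20, 3/4) <- contains code 61/100
  'f': [1/2 + 1/2*1/2, 1/2 + 1/2*1/1) = [3/4, 1/1)
  emit 'a', narrow to [11/20, 3/4)
Step 3: interval [11/20, 3/4), width = 3/4 - 11/20 = 1/5
  'e': [11/20 + 1/5*0/1, 11/20 + 1/5*1/10) = [11/20, 57/100)
  'a': [11/20 + 1/5*1/10, 11/20 + 1/5*1/2) = [57/100, 13/20) <- contains code 61/100
  'f': [11/20 + 1/5*1/2, 11/20 + 1/5*1/1) = [13/20, 3/4)
  emit 'a', narrow to [57/100, 13/20)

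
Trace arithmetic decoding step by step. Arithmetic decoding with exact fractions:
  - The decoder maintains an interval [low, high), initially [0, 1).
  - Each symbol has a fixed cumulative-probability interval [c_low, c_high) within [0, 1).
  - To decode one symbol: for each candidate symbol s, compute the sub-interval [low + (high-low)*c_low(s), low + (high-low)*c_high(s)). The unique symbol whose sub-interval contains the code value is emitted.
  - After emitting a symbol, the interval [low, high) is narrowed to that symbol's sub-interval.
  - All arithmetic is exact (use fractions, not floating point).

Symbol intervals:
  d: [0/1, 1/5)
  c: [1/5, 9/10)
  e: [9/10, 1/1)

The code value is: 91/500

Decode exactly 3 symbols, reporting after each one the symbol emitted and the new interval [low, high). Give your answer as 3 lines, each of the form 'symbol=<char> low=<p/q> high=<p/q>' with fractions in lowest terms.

Answer: symbol=d low=0/1 high=1/5
symbol=e low=9/50 high=1/5
symbol=d low=9/50 high=23/125

Derivation:
Step 1: interval [0/1, 1/1), width = 1/1 - 0/1 = 1/1
  'd': [0/1 + 1/1*0/1, 0/1 + 1/1*1/5) = [0/1, 1/5) <- contains code 91/500
  'c': [0/1 + 1/1*1/5, 0/1 + 1/1*9/10) = [1/5, 9/10)
  'e': [0/1 + 1/1*9/10, 0/1 + 1/1*1/1) = [9/10, 1/1)
  emit 'd', narrow to [0/1, 1/5)
Step 2: interval [0/1, 1/5), width = 1/5 - 0/1 = 1/5
  'd': [0/1 + 1/5*0/1, 0/1 + 1/5*1/5) = [0/1, 1/25)
  'c': [0/1 + 1/5*1/5, 0/1 + 1/5*9/10) = [1/25, 9/50)
  'e': [0/1 + 1/5*9/10, 0/1 + 1/5*1/1) = [9/50, 1/5) <- contains code 91/500
  emit 'e', narrow to [9/50, 1/5)
Step 3: interval [9/50, 1/5), width = 1/5 - 9/50 = 1/50
  'd': [9/50 + 1/50*0/1, 9/50 + 1/50*1/5) = [9/50, 23/125) <- contains code 91/500
  'c': [9/50 + 1/50*1/5, 9/50 + 1/50*9/10) = [23/125, 99/500)
  'e': [9/50 + 1/50*9/10, 9/50 + 1/50*1/1) = [99/500, 1/5)
  emit 'd', narrow to [9/50, 23/125)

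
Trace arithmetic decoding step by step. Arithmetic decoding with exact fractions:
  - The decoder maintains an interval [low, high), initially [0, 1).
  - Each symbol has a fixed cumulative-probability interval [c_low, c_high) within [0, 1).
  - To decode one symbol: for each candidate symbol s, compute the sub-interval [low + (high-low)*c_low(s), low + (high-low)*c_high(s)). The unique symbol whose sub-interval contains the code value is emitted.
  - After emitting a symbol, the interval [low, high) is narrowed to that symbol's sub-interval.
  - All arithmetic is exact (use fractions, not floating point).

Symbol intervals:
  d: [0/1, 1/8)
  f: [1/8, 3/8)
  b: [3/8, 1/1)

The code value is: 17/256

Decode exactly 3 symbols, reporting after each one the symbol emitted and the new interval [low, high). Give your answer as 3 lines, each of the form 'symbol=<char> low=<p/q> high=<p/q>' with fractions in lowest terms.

Answer: symbol=d low=0/1 high=1/8
symbol=b low=3/64 high=1/8
symbol=f low=29/512 high=39/512

Derivation:
Step 1: interval [0/1, 1/1), width = 1/1 - 0/1 = 1/1
  'd': [0/1 + 1/1*0/1, 0/1 + 1/1*1/8) = [0/1, 1/8) <- contains code 17/256
  'f': [0/1 + 1/1*1/8, 0/1 + 1/1*3/8) = [1/8, 3/8)
  'b': [0/1 + 1/1*3/8, 0/1 + 1/1*1/1) = [3/8, 1/1)
  emit 'd', narrow to [0/1, 1/8)
Step 2: interval [0/1, 1/8), width = 1/8 - 0/1 = 1/8
  'd': [0/1 + 1/8*0/1, 0/1 + 1/8*1/8) = [0/1, 1/64)
  'f': [0/1 + 1/8*1/8, 0/1 + 1/8*3/8) = [1/64, 3/64)
  'b': [0/1 + 1/8*3/8, 0/1 + 1/8*1/1) = [3/64, 1/8) <- contains code 17/256
  emit 'b', narrow to [3/64, 1/8)
Step 3: interval [3/64, 1/8), width = 1/8 - 3/64 = 5/64
  'd': [3/64 + 5/64*0/1, 3/64 + 5/64*1/8) = [3/64, 29/512)
  'f': [3/64 + 5/64*1/8, 3/64 + 5/64*3/8) = [29/512, 39/512) <- contains code 17/256
  'b': [3/64 + 5/64*3/8, 3/64 + 5/64*1/1) = [39/512, 1/8)
  emit 'f', narrow to [29/512, 39/512)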